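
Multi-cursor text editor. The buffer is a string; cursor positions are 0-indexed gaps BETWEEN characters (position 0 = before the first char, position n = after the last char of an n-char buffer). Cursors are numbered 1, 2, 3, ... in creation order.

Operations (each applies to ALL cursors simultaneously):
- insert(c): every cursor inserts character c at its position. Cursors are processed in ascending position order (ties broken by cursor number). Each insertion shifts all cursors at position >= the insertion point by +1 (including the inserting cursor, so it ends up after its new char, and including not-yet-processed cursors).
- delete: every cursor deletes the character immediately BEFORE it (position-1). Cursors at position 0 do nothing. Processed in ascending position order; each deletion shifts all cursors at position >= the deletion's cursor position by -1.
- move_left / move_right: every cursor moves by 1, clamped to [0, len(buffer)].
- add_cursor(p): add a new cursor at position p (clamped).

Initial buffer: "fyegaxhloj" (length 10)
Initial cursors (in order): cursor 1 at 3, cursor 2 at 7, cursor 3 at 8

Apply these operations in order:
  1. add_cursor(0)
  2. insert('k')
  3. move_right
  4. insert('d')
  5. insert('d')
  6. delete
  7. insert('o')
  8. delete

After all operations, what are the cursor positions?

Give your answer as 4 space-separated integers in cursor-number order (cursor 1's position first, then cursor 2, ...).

Answer: 8 14 17 3

Derivation:
After op 1 (add_cursor(0)): buffer="fyegaxhloj" (len 10), cursors c4@0 c1@3 c2@7 c3@8, authorship ..........
After op 2 (insert('k')): buffer="kfyekgaxhklkoj" (len 14), cursors c4@1 c1@5 c2@10 c3@12, authorship 4...1....2.3..
After op 3 (move_right): buffer="kfyekgaxhklkoj" (len 14), cursors c4@2 c1@6 c2@11 c3@13, authorship 4...1....2.3..
After op 4 (insert('d')): buffer="kfdyekgdaxhkldkodj" (len 18), cursors c4@3 c1@8 c2@14 c3@17, authorship 4.4..1.1...2.23.3.
After op 5 (insert('d')): buffer="kfddyekgddaxhklddkoddj" (len 22), cursors c4@4 c1@10 c2@17 c3@21, authorship 4.44..1.11...2.223.33.
After op 6 (delete): buffer="kfdyekgdaxhkldkodj" (len 18), cursors c4@3 c1@8 c2@14 c3@17, authorship 4.4..1.1...2.23.3.
After op 7 (insert('o')): buffer="kfdoyekgdoaxhkldokodoj" (len 22), cursors c4@4 c1@10 c2@17 c3@21, authorship 4.44..1.11...2.223.33.
After op 8 (delete): buffer="kfdyekgdaxhkldkodj" (len 18), cursors c4@3 c1@8 c2@14 c3@17, authorship 4.4..1.1...2.23.3.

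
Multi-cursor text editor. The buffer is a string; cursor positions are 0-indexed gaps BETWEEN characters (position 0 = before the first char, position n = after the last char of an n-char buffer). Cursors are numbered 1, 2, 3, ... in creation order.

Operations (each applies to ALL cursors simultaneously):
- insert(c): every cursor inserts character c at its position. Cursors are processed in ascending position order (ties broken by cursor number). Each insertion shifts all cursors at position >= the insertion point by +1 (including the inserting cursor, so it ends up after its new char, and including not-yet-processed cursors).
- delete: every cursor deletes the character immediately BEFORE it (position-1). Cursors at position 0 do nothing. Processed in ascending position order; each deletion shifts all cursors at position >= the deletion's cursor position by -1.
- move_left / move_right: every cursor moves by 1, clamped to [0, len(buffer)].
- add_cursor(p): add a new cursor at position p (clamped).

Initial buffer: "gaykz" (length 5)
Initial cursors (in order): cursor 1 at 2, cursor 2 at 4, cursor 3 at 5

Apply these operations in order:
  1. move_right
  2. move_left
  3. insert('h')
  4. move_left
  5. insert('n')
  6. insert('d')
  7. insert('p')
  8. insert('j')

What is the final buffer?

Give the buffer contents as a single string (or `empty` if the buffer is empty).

Answer: gandpjhykhnnddppjjhz

Derivation:
After op 1 (move_right): buffer="gaykz" (len 5), cursors c1@3 c2@5 c3@5, authorship .....
After op 2 (move_left): buffer="gaykz" (len 5), cursors c1@2 c2@4 c3@4, authorship .....
After op 3 (insert('h')): buffer="gahykhhz" (len 8), cursors c1@3 c2@7 c3@7, authorship ..1..23.
After op 4 (move_left): buffer="gahykhhz" (len 8), cursors c1@2 c2@6 c3@6, authorship ..1..23.
After op 5 (insert('n')): buffer="ganhykhnnhz" (len 11), cursors c1@3 c2@9 c3@9, authorship ..11..2233.
After op 6 (insert('d')): buffer="gandhykhnnddhz" (len 14), cursors c1@4 c2@12 c3@12, authorship ..111..223233.
After op 7 (insert('p')): buffer="gandphykhnnddpphz" (len 17), cursors c1@5 c2@15 c3@15, authorship ..1111..22323233.
After op 8 (insert('j')): buffer="gandpjhykhnnddppjjhz" (len 20), cursors c1@6 c2@18 c3@18, authorship ..11111..2232323233.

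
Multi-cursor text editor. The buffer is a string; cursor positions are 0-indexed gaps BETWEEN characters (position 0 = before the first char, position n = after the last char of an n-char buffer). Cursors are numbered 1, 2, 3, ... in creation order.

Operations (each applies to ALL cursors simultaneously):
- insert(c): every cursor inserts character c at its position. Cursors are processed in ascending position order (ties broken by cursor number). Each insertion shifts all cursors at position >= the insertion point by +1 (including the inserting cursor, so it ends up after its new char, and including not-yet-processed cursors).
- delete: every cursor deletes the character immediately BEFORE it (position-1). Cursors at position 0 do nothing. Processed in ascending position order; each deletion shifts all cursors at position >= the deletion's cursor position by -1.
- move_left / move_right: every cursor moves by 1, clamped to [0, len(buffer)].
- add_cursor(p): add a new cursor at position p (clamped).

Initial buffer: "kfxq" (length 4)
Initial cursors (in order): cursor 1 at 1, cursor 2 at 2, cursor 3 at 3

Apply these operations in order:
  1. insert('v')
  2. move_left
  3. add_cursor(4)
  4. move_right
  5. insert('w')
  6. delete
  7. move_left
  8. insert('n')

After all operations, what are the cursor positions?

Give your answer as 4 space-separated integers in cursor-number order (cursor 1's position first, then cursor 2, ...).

Answer: 2 5 9 7

Derivation:
After op 1 (insert('v')): buffer="kvfvxvq" (len 7), cursors c1@2 c2@4 c3@6, authorship .1.2.3.
After op 2 (move_left): buffer="kvfvxvq" (len 7), cursors c1@1 c2@3 c3@5, authorship .1.2.3.
After op 3 (add_cursor(4)): buffer="kvfvxvq" (len 7), cursors c1@1 c2@3 c4@4 c3@5, authorship .1.2.3.
After op 4 (move_right): buffer="kvfvxvq" (len 7), cursors c1@2 c2@4 c4@5 c3@6, authorship .1.2.3.
After op 5 (insert('w')): buffer="kvwfvwxwvwq" (len 11), cursors c1@3 c2@6 c4@8 c3@10, authorship .11.22.433.
After op 6 (delete): buffer="kvfvxvq" (len 7), cursors c1@2 c2@4 c4@5 c3@6, authorship .1.2.3.
After op 7 (move_left): buffer="kvfvxvq" (len 7), cursors c1@1 c2@3 c4@4 c3@5, authorship .1.2.3.
After op 8 (insert('n')): buffer="knvfnvnxnvq" (len 11), cursors c1@2 c2@5 c4@7 c3@9, authorship .11.224.33.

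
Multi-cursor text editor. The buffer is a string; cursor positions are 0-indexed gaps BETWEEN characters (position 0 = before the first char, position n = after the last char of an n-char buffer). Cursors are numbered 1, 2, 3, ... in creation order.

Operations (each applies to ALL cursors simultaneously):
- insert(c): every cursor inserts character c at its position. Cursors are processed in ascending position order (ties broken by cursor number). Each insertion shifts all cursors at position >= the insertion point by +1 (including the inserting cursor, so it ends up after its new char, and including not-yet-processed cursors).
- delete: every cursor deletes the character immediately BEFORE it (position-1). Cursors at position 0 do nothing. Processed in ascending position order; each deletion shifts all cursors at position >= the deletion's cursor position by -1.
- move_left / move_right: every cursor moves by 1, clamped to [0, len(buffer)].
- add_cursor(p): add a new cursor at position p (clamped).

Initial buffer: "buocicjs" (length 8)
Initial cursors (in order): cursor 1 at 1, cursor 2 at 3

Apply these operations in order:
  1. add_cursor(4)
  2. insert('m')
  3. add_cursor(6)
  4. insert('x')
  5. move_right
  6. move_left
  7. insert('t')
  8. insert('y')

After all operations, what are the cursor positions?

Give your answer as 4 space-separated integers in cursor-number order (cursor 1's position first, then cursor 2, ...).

After op 1 (add_cursor(4)): buffer="buocicjs" (len 8), cursors c1@1 c2@3 c3@4, authorship ........
After op 2 (insert('m')): buffer="bmuomcmicjs" (len 11), cursors c1@2 c2@5 c3@7, authorship .1..2.3....
After op 3 (add_cursor(6)): buffer="bmuomcmicjs" (len 11), cursors c1@2 c2@5 c4@6 c3@7, authorship .1..2.3....
After op 4 (insert('x')): buffer="bmxuomxcxmxicjs" (len 15), cursors c1@3 c2@7 c4@9 c3@11, authorship .11..22.433....
After op 5 (move_right): buffer="bmxuomxcxmxicjs" (len 15), cursors c1@4 c2@8 c4@10 c3@12, authorship .11..22.433....
After op 6 (move_left): buffer="bmxuomxcxmxicjs" (len 15), cursors c1@3 c2@7 c4@9 c3@11, authorship .11..22.433....
After op 7 (insert('t')): buffer="bmxtuomxtcxtmxticjs" (len 19), cursors c1@4 c2@9 c4@12 c3@15, authorship .111..222.44333....
After op 8 (insert('y')): buffer="bmxtyuomxtycxtymxtyicjs" (len 23), cursors c1@5 c2@11 c4@15 c3@19, authorship .1111..2222.4443333....

Answer: 5 11 19 15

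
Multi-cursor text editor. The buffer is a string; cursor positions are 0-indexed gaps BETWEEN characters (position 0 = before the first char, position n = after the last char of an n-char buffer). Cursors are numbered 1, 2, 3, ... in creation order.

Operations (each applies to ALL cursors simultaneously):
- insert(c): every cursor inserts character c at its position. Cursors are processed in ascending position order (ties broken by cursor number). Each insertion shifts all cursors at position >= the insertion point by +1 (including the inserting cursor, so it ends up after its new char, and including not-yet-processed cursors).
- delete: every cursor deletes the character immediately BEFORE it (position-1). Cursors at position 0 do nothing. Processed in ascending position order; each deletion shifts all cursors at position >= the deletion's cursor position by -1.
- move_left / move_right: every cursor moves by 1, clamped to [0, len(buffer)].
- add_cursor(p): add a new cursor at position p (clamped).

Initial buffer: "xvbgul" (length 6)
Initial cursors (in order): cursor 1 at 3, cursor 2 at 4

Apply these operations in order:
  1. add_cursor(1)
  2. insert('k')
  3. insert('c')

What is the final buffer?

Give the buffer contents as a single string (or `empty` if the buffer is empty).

Answer: xkcvbkcgkcul

Derivation:
After op 1 (add_cursor(1)): buffer="xvbgul" (len 6), cursors c3@1 c1@3 c2@4, authorship ......
After op 2 (insert('k')): buffer="xkvbkgkul" (len 9), cursors c3@2 c1@5 c2@7, authorship .3..1.2..
After op 3 (insert('c')): buffer="xkcvbkcgkcul" (len 12), cursors c3@3 c1@7 c2@10, authorship .33..11.22..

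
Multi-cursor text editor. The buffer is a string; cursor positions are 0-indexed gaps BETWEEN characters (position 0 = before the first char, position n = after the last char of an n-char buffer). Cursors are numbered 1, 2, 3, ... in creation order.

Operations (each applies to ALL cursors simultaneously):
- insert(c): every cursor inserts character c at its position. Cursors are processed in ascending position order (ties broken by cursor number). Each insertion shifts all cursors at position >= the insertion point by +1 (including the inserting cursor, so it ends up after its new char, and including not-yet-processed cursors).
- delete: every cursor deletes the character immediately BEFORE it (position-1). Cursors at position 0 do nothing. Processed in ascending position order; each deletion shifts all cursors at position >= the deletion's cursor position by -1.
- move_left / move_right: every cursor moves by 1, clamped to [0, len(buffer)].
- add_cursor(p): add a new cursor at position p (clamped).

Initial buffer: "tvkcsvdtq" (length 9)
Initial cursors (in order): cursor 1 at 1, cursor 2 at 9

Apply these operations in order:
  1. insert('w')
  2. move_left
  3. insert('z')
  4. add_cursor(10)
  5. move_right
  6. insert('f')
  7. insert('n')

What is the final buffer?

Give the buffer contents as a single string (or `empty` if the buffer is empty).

After op 1 (insert('w')): buffer="twvkcsvdtqw" (len 11), cursors c1@2 c2@11, authorship .1........2
After op 2 (move_left): buffer="twvkcsvdtqw" (len 11), cursors c1@1 c2@10, authorship .1........2
After op 3 (insert('z')): buffer="tzwvkcsvdtqzw" (len 13), cursors c1@2 c2@12, authorship .11........22
After op 4 (add_cursor(10)): buffer="tzwvkcsvdtqzw" (len 13), cursors c1@2 c3@10 c2@12, authorship .11........22
After op 5 (move_right): buffer="tzwvkcsvdtqzw" (len 13), cursors c1@3 c3@11 c2@13, authorship .11........22
After op 6 (insert('f')): buffer="tzwfvkcsvdtqfzwf" (len 16), cursors c1@4 c3@13 c2@16, authorship .111........3222
After op 7 (insert('n')): buffer="tzwfnvkcsvdtqfnzwfn" (len 19), cursors c1@5 c3@15 c2@19, authorship .1111........332222

Answer: tzwfnvkcsvdtqfnzwfn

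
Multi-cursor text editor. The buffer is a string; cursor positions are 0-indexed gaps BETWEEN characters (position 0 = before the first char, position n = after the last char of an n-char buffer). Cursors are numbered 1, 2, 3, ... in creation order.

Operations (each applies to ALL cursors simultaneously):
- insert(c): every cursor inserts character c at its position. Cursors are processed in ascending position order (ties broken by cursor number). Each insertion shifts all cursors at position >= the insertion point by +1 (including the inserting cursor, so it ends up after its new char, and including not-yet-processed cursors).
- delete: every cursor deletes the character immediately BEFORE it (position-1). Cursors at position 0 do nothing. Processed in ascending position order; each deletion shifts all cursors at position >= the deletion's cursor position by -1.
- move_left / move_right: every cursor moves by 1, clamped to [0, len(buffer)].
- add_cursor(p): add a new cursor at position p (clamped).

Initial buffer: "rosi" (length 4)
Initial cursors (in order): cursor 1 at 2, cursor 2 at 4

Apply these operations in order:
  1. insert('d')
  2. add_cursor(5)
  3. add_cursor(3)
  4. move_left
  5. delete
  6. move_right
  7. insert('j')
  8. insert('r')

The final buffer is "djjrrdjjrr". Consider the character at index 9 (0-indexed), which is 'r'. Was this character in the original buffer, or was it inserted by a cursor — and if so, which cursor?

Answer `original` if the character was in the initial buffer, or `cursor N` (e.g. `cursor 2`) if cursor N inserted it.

After op 1 (insert('d')): buffer="rodsid" (len 6), cursors c1@3 c2@6, authorship ..1..2
After op 2 (add_cursor(5)): buffer="rodsid" (len 6), cursors c1@3 c3@5 c2@6, authorship ..1..2
After op 3 (add_cursor(3)): buffer="rodsid" (len 6), cursors c1@3 c4@3 c3@5 c2@6, authorship ..1..2
After op 4 (move_left): buffer="rodsid" (len 6), cursors c1@2 c4@2 c3@4 c2@5, authorship ..1..2
After op 5 (delete): buffer="dd" (len 2), cursors c1@0 c4@0 c2@1 c3@1, authorship 12
After op 6 (move_right): buffer="dd" (len 2), cursors c1@1 c4@1 c2@2 c3@2, authorship 12
After op 7 (insert('j')): buffer="djjdjj" (len 6), cursors c1@3 c4@3 c2@6 c3@6, authorship 114223
After op 8 (insert('r')): buffer="djjrrdjjrr" (len 10), cursors c1@5 c4@5 c2@10 c3@10, authorship 1141422323
Authorship (.=original, N=cursor N): 1 1 4 1 4 2 2 3 2 3
Index 9: author = 3

Answer: cursor 3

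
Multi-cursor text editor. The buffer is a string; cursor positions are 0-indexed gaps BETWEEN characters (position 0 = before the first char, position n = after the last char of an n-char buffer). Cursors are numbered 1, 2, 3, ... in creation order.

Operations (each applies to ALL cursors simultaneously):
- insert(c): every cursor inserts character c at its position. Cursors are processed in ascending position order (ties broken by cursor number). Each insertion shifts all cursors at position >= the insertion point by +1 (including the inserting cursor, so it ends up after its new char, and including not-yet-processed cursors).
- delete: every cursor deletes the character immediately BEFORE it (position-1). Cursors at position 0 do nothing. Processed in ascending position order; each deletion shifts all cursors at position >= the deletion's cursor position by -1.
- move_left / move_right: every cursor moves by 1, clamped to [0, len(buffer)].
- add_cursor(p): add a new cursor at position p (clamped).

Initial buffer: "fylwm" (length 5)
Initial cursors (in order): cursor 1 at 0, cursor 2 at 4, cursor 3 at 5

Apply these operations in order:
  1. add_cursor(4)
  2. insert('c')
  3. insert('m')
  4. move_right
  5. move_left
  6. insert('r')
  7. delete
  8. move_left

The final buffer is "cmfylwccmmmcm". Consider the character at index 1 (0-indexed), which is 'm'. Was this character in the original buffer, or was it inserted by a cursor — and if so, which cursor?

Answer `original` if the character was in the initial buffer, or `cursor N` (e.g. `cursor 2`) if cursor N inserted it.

Answer: cursor 1

Derivation:
After op 1 (add_cursor(4)): buffer="fylwm" (len 5), cursors c1@0 c2@4 c4@4 c3@5, authorship .....
After op 2 (insert('c')): buffer="cfylwccmc" (len 9), cursors c1@1 c2@7 c4@7 c3@9, authorship 1....24.3
After op 3 (insert('m')): buffer="cmfylwccmmmcm" (len 13), cursors c1@2 c2@10 c4@10 c3@13, authorship 11....2424.33
After op 4 (move_right): buffer="cmfylwccmmmcm" (len 13), cursors c1@3 c2@11 c4@11 c3@13, authorship 11....2424.33
After op 5 (move_left): buffer="cmfylwccmmmcm" (len 13), cursors c1@2 c2@10 c4@10 c3@12, authorship 11....2424.33
After op 6 (insert('r')): buffer="cmrfylwccmmrrmcrm" (len 17), cursors c1@3 c2@13 c4@13 c3@16, authorship 111....242424.333
After op 7 (delete): buffer="cmfylwccmmmcm" (len 13), cursors c1@2 c2@10 c4@10 c3@12, authorship 11....2424.33
After op 8 (move_left): buffer="cmfylwccmmmcm" (len 13), cursors c1@1 c2@9 c4@9 c3@11, authorship 11....2424.33
Authorship (.=original, N=cursor N): 1 1 . . . . 2 4 2 4 . 3 3
Index 1: author = 1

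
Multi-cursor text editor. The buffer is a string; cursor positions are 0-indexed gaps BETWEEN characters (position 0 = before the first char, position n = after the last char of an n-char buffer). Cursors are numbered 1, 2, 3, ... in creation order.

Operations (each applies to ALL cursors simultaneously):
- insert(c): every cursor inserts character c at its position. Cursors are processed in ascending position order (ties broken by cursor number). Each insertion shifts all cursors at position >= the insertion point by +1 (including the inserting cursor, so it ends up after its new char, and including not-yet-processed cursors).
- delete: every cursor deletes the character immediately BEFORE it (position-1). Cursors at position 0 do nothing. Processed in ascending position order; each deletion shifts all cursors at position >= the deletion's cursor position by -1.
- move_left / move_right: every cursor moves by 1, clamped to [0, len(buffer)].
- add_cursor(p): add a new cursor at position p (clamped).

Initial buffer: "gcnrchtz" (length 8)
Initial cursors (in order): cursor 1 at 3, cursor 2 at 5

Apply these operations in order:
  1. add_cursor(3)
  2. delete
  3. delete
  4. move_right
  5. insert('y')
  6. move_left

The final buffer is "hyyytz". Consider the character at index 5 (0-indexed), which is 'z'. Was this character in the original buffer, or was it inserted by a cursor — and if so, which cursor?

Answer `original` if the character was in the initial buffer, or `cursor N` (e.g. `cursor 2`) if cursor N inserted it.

After op 1 (add_cursor(3)): buffer="gcnrchtz" (len 8), cursors c1@3 c3@3 c2@5, authorship ........
After op 2 (delete): buffer="grhtz" (len 5), cursors c1@1 c3@1 c2@2, authorship .....
After op 3 (delete): buffer="htz" (len 3), cursors c1@0 c2@0 c3@0, authorship ...
After op 4 (move_right): buffer="htz" (len 3), cursors c1@1 c2@1 c3@1, authorship ...
After op 5 (insert('y')): buffer="hyyytz" (len 6), cursors c1@4 c2@4 c3@4, authorship .123..
After op 6 (move_left): buffer="hyyytz" (len 6), cursors c1@3 c2@3 c3@3, authorship .123..
Authorship (.=original, N=cursor N): . 1 2 3 . .
Index 5: author = original

Answer: original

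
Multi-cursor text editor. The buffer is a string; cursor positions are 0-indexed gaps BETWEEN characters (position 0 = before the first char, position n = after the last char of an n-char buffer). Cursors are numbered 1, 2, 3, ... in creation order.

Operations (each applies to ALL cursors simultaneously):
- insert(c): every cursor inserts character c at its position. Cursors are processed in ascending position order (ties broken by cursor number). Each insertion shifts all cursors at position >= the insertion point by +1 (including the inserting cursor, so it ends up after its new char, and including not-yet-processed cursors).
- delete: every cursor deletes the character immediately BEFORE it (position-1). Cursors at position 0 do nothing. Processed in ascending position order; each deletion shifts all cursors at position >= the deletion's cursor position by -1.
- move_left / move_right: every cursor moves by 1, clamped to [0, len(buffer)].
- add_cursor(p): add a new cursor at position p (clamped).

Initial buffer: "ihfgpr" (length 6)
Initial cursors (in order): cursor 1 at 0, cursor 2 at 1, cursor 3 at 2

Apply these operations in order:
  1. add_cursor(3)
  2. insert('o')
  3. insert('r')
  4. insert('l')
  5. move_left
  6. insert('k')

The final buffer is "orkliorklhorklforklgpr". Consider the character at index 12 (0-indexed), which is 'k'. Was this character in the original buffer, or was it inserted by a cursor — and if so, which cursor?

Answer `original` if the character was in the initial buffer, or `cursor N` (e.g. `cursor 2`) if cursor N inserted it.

Answer: cursor 3

Derivation:
After op 1 (add_cursor(3)): buffer="ihfgpr" (len 6), cursors c1@0 c2@1 c3@2 c4@3, authorship ......
After op 2 (insert('o')): buffer="oiohofogpr" (len 10), cursors c1@1 c2@3 c3@5 c4@7, authorship 1.2.3.4...
After op 3 (insert('r')): buffer="oriorhorforgpr" (len 14), cursors c1@2 c2@5 c3@8 c4@11, authorship 11.22.33.44...
After op 4 (insert('l')): buffer="orliorlhorlforlgpr" (len 18), cursors c1@3 c2@7 c3@11 c4@15, authorship 111.222.333.444...
After op 5 (move_left): buffer="orliorlhorlforlgpr" (len 18), cursors c1@2 c2@6 c3@10 c4@14, authorship 111.222.333.444...
After op 6 (insert('k')): buffer="orkliorklhorklforklgpr" (len 22), cursors c1@3 c2@8 c3@13 c4@18, authorship 1111.2222.3333.4444...
Authorship (.=original, N=cursor N): 1 1 1 1 . 2 2 2 2 . 3 3 3 3 . 4 4 4 4 . . .
Index 12: author = 3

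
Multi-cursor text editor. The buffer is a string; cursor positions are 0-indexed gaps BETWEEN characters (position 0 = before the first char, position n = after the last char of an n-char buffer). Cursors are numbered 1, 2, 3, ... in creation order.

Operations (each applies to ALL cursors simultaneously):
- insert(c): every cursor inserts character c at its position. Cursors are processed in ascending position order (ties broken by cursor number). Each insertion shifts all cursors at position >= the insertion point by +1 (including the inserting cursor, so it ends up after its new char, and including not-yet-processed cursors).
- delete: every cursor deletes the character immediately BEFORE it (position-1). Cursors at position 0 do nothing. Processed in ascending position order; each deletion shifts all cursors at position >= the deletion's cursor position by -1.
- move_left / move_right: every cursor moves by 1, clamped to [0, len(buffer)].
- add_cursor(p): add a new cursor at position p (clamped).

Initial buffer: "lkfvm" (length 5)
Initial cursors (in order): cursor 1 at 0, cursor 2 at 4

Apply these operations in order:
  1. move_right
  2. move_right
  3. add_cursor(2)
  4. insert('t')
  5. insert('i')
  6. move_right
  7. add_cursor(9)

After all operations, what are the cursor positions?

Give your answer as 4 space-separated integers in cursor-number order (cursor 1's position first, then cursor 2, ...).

After op 1 (move_right): buffer="lkfvm" (len 5), cursors c1@1 c2@5, authorship .....
After op 2 (move_right): buffer="lkfvm" (len 5), cursors c1@2 c2@5, authorship .....
After op 3 (add_cursor(2)): buffer="lkfvm" (len 5), cursors c1@2 c3@2 c2@5, authorship .....
After op 4 (insert('t')): buffer="lkttfvmt" (len 8), cursors c1@4 c3@4 c2@8, authorship ..13...2
After op 5 (insert('i')): buffer="lkttiifvmti" (len 11), cursors c1@6 c3@6 c2@11, authorship ..1313...22
After op 6 (move_right): buffer="lkttiifvmti" (len 11), cursors c1@7 c3@7 c2@11, authorship ..1313...22
After op 7 (add_cursor(9)): buffer="lkttiifvmti" (len 11), cursors c1@7 c3@7 c4@9 c2@11, authorship ..1313...22

Answer: 7 11 7 9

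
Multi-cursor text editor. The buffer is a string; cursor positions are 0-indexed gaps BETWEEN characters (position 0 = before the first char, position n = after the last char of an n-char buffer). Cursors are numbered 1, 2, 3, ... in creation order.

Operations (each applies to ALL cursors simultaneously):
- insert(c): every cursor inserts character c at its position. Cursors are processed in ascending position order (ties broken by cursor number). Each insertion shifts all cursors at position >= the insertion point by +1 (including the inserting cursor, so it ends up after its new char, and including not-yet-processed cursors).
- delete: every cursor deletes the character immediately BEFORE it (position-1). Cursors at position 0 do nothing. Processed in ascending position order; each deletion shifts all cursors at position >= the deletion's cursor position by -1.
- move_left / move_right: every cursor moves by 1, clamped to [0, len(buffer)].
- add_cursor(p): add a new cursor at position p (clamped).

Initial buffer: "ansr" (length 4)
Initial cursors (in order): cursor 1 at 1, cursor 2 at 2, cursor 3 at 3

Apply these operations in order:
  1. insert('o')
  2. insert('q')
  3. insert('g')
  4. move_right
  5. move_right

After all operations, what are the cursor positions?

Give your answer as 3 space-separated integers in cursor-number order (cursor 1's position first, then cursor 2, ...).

Answer: 6 10 13

Derivation:
After op 1 (insert('o')): buffer="aonosor" (len 7), cursors c1@2 c2@4 c3@6, authorship .1.2.3.
After op 2 (insert('q')): buffer="aoqnoqsoqr" (len 10), cursors c1@3 c2@6 c3@9, authorship .11.22.33.
After op 3 (insert('g')): buffer="aoqgnoqgsoqgr" (len 13), cursors c1@4 c2@8 c3@12, authorship .111.222.333.
After op 4 (move_right): buffer="aoqgnoqgsoqgr" (len 13), cursors c1@5 c2@9 c3@13, authorship .111.222.333.
After op 5 (move_right): buffer="aoqgnoqgsoqgr" (len 13), cursors c1@6 c2@10 c3@13, authorship .111.222.333.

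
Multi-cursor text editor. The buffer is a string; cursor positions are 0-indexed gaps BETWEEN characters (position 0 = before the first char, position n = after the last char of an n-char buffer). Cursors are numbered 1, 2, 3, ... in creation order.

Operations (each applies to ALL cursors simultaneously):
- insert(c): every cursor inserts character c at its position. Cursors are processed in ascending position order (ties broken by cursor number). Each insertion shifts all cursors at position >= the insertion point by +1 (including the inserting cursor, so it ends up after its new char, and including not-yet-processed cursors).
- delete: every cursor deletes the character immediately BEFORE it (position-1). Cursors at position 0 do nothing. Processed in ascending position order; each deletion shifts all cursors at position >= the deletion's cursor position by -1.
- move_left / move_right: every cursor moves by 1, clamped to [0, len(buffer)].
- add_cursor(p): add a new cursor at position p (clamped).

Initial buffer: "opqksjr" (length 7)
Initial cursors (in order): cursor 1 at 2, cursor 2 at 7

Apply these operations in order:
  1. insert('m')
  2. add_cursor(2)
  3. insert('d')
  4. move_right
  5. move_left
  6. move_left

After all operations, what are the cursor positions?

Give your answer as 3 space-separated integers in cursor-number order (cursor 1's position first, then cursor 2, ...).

Answer: 4 10 2

Derivation:
After op 1 (insert('m')): buffer="opmqksjrm" (len 9), cursors c1@3 c2@9, authorship ..1.....2
After op 2 (add_cursor(2)): buffer="opmqksjrm" (len 9), cursors c3@2 c1@3 c2@9, authorship ..1.....2
After op 3 (insert('d')): buffer="opdmdqksjrmd" (len 12), cursors c3@3 c1@5 c2@12, authorship ..311.....22
After op 4 (move_right): buffer="opdmdqksjrmd" (len 12), cursors c3@4 c1@6 c2@12, authorship ..311.....22
After op 5 (move_left): buffer="opdmdqksjrmd" (len 12), cursors c3@3 c1@5 c2@11, authorship ..311.....22
After op 6 (move_left): buffer="opdmdqksjrmd" (len 12), cursors c3@2 c1@4 c2@10, authorship ..311.....22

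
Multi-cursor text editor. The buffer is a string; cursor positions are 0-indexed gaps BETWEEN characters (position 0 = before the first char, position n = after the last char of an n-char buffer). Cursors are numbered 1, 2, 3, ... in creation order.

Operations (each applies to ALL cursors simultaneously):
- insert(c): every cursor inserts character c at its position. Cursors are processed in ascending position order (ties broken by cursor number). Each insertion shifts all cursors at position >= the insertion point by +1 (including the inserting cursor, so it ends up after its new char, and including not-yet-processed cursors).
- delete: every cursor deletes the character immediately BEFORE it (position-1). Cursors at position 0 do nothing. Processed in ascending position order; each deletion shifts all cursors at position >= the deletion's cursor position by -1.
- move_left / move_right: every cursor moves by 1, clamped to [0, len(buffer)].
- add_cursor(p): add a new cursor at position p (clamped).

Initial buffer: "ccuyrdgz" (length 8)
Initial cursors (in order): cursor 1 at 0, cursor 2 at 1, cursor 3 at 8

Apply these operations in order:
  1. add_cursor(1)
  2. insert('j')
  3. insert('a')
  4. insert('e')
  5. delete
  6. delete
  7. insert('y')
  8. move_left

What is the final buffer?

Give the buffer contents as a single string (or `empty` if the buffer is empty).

After op 1 (add_cursor(1)): buffer="ccuyrdgz" (len 8), cursors c1@0 c2@1 c4@1 c3@8, authorship ........
After op 2 (insert('j')): buffer="jcjjcuyrdgzj" (len 12), cursors c1@1 c2@4 c4@4 c3@12, authorship 1.24.......3
After op 3 (insert('a')): buffer="jacjjaacuyrdgzja" (len 16), cursors c1@2 c2@7 c4@7 c3@16, authorship 11.2424.......33
After op 4 (insert('e')): buffer="jaecjjaaeecuyrdgzjae" (len 20), cursors c1@3 c2@10 c4@10 c3@20, authorship 111.242424.......333
After op 5 (delete): buffer="jacjjaacuyrdgzja" (len 16), cursors c1@2 c2@7 c4@7 c3@16, authorship 11.2424.......33
After op 6 (delete): buffer="jcjjcuyrdgzj" (len 12), cursors c1@1 c2@4 c4@4 c3@12, authorship 1.24.......3
After op 7 (insert('y')): buffer="jycjjyycuyrdgzjy" (len 16), cursors c1@2 c2@7 c4@7 c3@16, authorship 11.2424.......33
After op 8 (move_left): buffer="jycjjyycuyrdgzjy" (len 16), cursors c1@1 c2@6 c4@6 c3@15, authorship 11.2424.......33

Answer: jycjjyycuyrdgzjy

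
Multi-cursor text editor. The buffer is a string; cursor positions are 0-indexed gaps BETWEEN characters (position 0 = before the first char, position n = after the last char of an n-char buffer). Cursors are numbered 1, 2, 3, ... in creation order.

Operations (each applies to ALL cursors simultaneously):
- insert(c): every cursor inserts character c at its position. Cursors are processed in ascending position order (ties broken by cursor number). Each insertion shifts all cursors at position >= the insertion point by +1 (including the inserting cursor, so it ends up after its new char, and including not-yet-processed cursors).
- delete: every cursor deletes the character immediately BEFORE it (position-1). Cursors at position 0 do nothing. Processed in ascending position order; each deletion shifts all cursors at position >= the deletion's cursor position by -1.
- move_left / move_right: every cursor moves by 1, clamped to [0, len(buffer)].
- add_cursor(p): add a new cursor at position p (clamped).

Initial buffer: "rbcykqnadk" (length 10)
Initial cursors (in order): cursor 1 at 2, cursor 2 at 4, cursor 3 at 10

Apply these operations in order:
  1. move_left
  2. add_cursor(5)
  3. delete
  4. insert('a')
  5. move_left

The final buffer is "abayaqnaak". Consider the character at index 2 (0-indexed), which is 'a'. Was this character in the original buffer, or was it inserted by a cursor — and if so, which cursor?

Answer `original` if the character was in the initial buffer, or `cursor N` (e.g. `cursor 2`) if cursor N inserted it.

Answer: cursor 2

Derivation:
After op 1 (move_left): buffer="rbcykqnadk" (len 10), cursors c1@1 c2@3 c3@9, authorship ..........
After op 2 (add_cursor(5)): buffer="rbcykqnadk" (len 10), cursors c1@1 c2@3 c4@5 c3@9, authorship ..........
After op 3 (delete): buffer="byqnak" (len 6), cursors c1@0 c2@1 c4@2 c3@5, authorship ......
After op 4 (insert('a')): buffer="abayaqnaak" (len 10), cursors c1@1 c2@3 c4@5 c3@9, authorship 1.2.4...3.
After op 5 (move_left): buffer="abayaqnaak" (len 10), cursors c1@0 c2@2 c4@4 c3@8, authorship 1.2.4...3.
Authorship (.=original, N=cursor N): 1 . 2 . 4 . . . 3 .
Index 2: author = 2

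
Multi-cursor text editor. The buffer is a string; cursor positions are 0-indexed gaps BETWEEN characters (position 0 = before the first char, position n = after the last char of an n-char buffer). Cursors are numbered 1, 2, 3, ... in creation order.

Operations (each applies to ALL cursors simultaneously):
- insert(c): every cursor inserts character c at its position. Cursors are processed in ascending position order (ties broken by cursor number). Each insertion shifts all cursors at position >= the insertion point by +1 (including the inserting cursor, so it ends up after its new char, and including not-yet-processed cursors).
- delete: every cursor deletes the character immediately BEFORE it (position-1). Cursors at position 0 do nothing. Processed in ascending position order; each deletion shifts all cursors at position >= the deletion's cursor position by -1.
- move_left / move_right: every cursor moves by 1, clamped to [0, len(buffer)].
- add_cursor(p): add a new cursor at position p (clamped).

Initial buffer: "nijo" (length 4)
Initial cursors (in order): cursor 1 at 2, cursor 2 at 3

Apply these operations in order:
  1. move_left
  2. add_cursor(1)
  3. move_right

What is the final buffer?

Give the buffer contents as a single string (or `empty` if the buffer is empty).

After op 1 (move_left): buffer="nijo" (len 4), cursors c1@1 c2@2, authorship ....
After op 2 (add_cursor(1)): buffer="nijo" (len 4), cursors c1@1 c3@1 c2@2, authorship ....
After op 3 (move_right): buffer="nijo" (len 4), cursors c1@2 c3@2 c2@3, authorship ....

Answer: nijo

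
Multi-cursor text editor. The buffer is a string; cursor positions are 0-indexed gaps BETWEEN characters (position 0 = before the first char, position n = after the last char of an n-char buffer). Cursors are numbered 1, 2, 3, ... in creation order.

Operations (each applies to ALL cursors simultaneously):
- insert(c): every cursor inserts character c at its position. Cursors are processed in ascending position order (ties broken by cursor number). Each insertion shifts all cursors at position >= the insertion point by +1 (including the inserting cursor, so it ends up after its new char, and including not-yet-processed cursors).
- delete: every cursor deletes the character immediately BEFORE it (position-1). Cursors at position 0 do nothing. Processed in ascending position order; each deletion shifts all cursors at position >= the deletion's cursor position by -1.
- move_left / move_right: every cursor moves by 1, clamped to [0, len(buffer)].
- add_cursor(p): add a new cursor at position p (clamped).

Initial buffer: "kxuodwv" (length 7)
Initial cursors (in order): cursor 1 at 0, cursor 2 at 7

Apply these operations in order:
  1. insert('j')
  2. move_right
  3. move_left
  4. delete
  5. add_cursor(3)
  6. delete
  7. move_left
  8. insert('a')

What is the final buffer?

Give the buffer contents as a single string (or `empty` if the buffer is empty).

After op 1 (insert('j')): buffer="jkxuodwvj" (len 9), cursors c1@1 c2@9, authorship 1.......2
After op 2 (move_right): buffer="jkxuodwvj" (len 9), cursors c1@2 c2@9, authorship 1.......2
After op 3 (move_left): buffer="jkxuodwvj" (len 9), cursors c1@1 c2@8, authorship 1.......2
After op 4 (delete): buffer="kxuodwj" (len 7), cursors c1@0 c2@6, authorship ......2
After op 5 (add_cursor(3)): buffer="kxuodwj" (len 7), cursors c1@0 c3@3 c2@6, authorship ......2
After op 6 (delete): buffer="kxodj" (len 5), cursors c1@0 c3@2 c2@4, authorship ....2
After op 7 (move_left): buffer="kxodj" (len 5), cursors c1@0 c3@1 c2@3, authorship ....2
After op 8 (insert('a')): buffer="akaxoadj" (len 8), cursors c1@1 c3@3 c2@6, authorship 1.3..2.2

Answer: akaxoadj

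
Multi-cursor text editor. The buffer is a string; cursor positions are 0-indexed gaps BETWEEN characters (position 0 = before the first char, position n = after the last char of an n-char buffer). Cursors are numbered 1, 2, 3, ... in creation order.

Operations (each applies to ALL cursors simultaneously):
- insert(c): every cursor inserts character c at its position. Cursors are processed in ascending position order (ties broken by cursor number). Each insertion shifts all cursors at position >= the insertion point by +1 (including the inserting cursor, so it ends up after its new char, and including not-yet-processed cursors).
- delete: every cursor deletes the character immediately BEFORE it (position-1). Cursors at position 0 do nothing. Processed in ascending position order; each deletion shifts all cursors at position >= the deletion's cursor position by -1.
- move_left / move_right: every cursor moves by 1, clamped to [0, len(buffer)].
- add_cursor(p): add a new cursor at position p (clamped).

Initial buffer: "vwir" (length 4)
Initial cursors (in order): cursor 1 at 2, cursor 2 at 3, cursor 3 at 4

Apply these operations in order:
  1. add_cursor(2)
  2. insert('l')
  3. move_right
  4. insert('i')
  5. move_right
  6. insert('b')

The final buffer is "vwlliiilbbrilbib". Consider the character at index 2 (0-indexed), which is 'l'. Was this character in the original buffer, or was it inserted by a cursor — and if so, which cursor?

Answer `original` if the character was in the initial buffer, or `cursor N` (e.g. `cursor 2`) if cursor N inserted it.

After op 1 (add_cursor(2)): buffer="vwir" (len 4), cursors c1@2 c4@2 c2@3 c3@4, authorship ....
After op 2 (insert('l')): buffer="vwllilrl" (len 8), cursors c1@4 c4@4 c2@6 c3@8, authorship ..14.2.3
After op 3 (move_right): buffer="vwllilrl" (len 8), cursors c1@5 c4@5 c2@7 c3@8, authorship ..14.2.3
After op 4 (insert('i')): buffer="vwlliiilrili" (len 12), cursors c1@7 c4@7 c2@10 c3@12, authorship ..14.142.233
After op 5 (move_right): buffer="vwlliiilrili" (len 12), cursors c1@8 c4@8 c2@11 c3@12, authorship ..14.142.233
After op 6 (insert('b')): buffer="vwlliiilbbrilbib" (len 16), cursors c1@10 c4@10 c2@14 c3@16, authorship ..14.14214.23233
Authorship (.=original, N=cursor N): . . 1 4 . 1 4 2 1 4 . 2 3 2 3 3
Index 2: author = 1

Answer: cursor 1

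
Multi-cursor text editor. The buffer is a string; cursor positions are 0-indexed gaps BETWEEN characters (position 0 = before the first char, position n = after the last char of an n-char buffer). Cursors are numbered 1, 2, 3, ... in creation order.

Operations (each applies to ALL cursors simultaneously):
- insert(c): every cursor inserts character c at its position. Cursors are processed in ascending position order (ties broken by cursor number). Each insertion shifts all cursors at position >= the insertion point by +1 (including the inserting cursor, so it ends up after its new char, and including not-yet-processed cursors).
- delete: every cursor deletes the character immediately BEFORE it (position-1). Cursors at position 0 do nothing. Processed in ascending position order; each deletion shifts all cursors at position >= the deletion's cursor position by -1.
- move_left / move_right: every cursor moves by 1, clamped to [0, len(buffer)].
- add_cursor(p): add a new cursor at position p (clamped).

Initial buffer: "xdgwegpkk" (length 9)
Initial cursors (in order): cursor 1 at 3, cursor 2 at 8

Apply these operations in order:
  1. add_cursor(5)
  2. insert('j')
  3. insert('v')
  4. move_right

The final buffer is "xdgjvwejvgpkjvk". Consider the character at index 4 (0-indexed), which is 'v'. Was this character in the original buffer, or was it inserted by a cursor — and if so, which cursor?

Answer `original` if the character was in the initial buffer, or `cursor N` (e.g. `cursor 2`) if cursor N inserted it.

After op 1 (add_cursor(5)): buffer="xdgwegpkk" (len 9), cursors c1@3 c3@5 c2@8, authorship .........
After op 2 (insert('j')): buffer="xdgjwejgpkjk" (len 12), cursors c1@4 c3@7 c2@11, authorship ...1..3...2.
After op 3 (insert('v')): buffer="xdgjvwejvgpkjvk" (len 15), cursors c1@5 c3@9 c2@14, authorship ...11..33...22.
After op 4 (move_right): buffer="xdgjvwejvgpkjvk" (len 15), cursors c1@6 c3@10 c2@15, authorship ...11..33...22.
Authorship (.=original, N=cursor N): . . . 1 1 . . 3 3 . . . 2 2 .
Index 4: author = 1

Answer: cursor 1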